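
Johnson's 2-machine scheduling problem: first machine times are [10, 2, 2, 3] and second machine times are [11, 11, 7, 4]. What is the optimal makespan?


Apply Johnson's rule:
  Group 1 (a <= b): [(2, 2, 11), (3, 2, 7), (4, 3, 4), (1, 10, 11)]
  Group 2 (a > b): []
Optimal job order: [2, 3, 4, 1]
Schedule:
  Job 2: M1 done at 2, M2 done at 13
  Job 3: M1 done at 4, M2 done at 20
  Job 4: M1 done at 7, M2 done at 24
  Job 1: M1 done at 17, M2 done at 35
Makespan = 35

35


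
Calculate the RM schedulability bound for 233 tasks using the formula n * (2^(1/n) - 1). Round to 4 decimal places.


Compute 2^(1/233) = 1.0029793100
Subtract 1: 1.0029793100 - 1 = 0.0029793100
Multiply by n: 233 * 0.0029793100 = 0.6941792300
Round to 4 dp: 0.6942

0.6942


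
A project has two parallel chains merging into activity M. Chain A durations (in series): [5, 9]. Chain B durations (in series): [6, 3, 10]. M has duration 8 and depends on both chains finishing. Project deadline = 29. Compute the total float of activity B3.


Forward pass: ES(B3) = sum of predecessors on chain B = 9
EF = ES + duration = 9 + 10 = 19
Backward pass: LF(M) = deadline = 29; LS(M) = 29 - 8 = 21
LF(B3) = LS(M) - sum(successors on chain B) = 21 - 0 = 21
LS = LF - duration = 21 - 10 = 11
Total float = LS - ES = 11 - 9 = 2

2


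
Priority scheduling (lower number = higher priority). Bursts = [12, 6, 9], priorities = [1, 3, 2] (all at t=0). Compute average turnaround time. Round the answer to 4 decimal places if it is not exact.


Sort by priority (ascending = highest first):
Order: [(1, 12), (2, 9), (3, 6)]
Completion times:
  Priority 1, burst=12, C=12
  Priority 2, burst=9, C=21
  Priority 3, burst=6, C=27
Average turnaround = 60/3 = 20.0

20.0


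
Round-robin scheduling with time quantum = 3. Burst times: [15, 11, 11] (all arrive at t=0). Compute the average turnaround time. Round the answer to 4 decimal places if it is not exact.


Time quantum = 3
Execution trace:
  J1 runs 3 units, time = 3
  J2 runs 3 units, time = 6
  J3 runs 3 units, time = 9
  J1 runs 3 units, time = 12
  J2 runs 3 units, time = 15
  J3 runs 3 units, time = 18
  J1 runs 3 units, time = 21
  J2 runs 3 units, time = 24
  J3 runs 3 units, time = 27
  J1 runs 3 units, time = 30
  J2 runs 2 units, time = 32
  J3 runs 2 units, time = 34
  J1 runs 3 units, time = 37
Finish times: [37, 32, 34]
Average turnaround = 103/3 = 34.3333

34.3333


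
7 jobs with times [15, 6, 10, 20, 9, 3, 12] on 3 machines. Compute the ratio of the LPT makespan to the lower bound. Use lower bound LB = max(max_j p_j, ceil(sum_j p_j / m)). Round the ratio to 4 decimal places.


LPT order: [20, 15, 12, 10, 9, 6, 3]
Machine loads after assignment: [26, 24, 25]
LPT makespan = 26
Lower bound = max(max_job, ceil(total/3)) = max(20, 25) = 25
Ratio = 26 / 25 = 1.04

1.04


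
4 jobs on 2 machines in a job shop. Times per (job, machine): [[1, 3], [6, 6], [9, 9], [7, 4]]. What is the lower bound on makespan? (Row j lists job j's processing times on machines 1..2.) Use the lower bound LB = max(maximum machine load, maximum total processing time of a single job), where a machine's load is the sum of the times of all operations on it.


Machine loads:
  Machine 1: 1 + 6 + 9 + 7 = 23
  Machine 2: 3 + 6 + 9 + 4 = 22
Max machine load = 23
Job totals:
  Job 1: 4
  Job 2: 12
  Job 3: 18
  Job 4: 11
Max job total = 18
Lower bound = max(23, 18) = 23

23


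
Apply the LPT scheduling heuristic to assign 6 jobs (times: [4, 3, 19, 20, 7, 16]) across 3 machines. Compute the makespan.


Sort jobs in decreasing order (LPT): [20, 19, 16, 7, 4, 3]
Assign each job to the least loaded machine:
  Machine 1: jobs [20, 3], load = 23
  Machine 2: jobs [19, 4], load = 23
  Machine 3: jobs [16, 7], load = 23
Makespan = max load = 23

23


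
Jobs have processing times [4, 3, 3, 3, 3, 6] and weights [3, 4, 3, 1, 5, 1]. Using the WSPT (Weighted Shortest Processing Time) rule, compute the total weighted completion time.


Compute p/w ratios and sort ascending (WSPT): [(3, 5), (3, 4), (3, 3), (4, 3), (3, 1), (6, 1)]
Compute weighted completion times:
  Job (p=3,w=5): C=3, w*C=5*3=15
  Job (p=3,w=4): C=6, w*C=4*6=24
  Job (p=3,w=3): C=9, w*C=3*9=27
  Job (p=4,w=3): C=13, w*C=3*13=39
  Job (p=3,w=1): C=16, w*C=1*16=16
  Job (p=6,w=1): C=22, w*C=1*22=22
Total weighted completion time = 143

143


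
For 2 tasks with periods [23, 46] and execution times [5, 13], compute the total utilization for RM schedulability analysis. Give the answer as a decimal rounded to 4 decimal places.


Compute individual utilizations (exact fractions):
  Task 1: C/T = 5/23 (approx. 0.2174)
  Task 2: C/T = 13/46 (approx. 0.2826)
Total utilization U = 5/23 + 13/46 = 1/2
Rounded to 4 decimal places: U = 0.5000
RM (Liu & Layland) bound for 2 tasks = 0.828427; compare with U = 1/2 (approx. 0.500000)
U <= bound, so schedulable by RM sufficient condition.

0.5000


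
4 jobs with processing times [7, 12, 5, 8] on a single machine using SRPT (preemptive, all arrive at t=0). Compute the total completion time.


Since all jobs arrive at t=0, SRPT equals SPT ordering.
SPT order: [5, 7, 8, 12]
Completion times:
  Job 1: p=5, C=5
  Job 2: p=7, C=12
  Job 3: p=8, C=20
  Job 4: p=12, C=32
Total completion time = 5 + 12 + 20 + 32 = 69

69


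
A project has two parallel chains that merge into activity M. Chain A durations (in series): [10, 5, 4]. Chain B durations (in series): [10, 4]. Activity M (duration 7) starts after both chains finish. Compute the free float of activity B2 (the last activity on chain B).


ES(B2) = sum of predecessors on chain B = 10
EF(B2) = ES + duration = 10 + 4 = 14
Successor of B2 is M. ES(M) = max(sum(A), sum(B)) = max(19, 14) = 19
Free float = ES(successor) - EF(current) = 19 - 14 = 5

5


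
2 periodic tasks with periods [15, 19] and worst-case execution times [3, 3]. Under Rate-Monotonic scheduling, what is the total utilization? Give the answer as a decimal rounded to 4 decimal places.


Compute individual utilizations (exact fractions):
  Task 1: C/T = 3/15 = 1/5 (approx. 0.2)
  Task 2: C/T = 3/19 (approx. 0.1579)
Total utilization U = 1/5 + 3/19 = 34/95
Rounded to 4 decimal places: U = 0.3579
RM (Liu & Layland) bound for 2 tasks = 0.828427; compare with U = 34/95 (approx. 0.357895)
U <= bound, so schedulable by RM sufficient condition.

0.3579


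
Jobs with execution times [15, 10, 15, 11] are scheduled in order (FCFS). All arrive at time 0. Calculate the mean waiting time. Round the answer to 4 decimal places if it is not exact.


FCFS order (as given): [15, 10, 15, 11]
Waiting times:
  Job 1: wait = 0
  Job 2: wait = 15
  Job 3: wait = 25
  Job 4: wait = 40
Sum of waiting times = 80
Average waiting time = 80/4 = 20.0

20.0


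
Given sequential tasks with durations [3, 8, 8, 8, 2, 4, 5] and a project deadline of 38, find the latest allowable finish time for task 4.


LF(activity 4) = deadline - sum of successor durations
Successors: activities 5 through 7 with durations [2, 4, 5]
Sum of successor durations = 11
LF = 38 - 11 = 27

27


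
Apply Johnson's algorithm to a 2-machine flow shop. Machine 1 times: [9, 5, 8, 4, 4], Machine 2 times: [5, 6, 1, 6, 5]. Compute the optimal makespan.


Apply Johnson's rule:
  Group 1 (a <= b): [(4, 4, 6), (5, 4, 5), (2, 5, 6)]
  Group 2 (a > b): [(1, 9, 5), (3, 8, 1)]
Optimal job order: [4, 5, 2, 1, 3]
Schedule:
  Job 4: M1 done at 4, M2 done at 10
  Job 5: M1 done at 8, M2 done at 15
  Job 2: M1 done at 13, M2 done at 21
  Job 1: M1 done at 22, M2 done at 27
  Job 3: M1 done at 30, M2 done at 31
Makespan = 31

31


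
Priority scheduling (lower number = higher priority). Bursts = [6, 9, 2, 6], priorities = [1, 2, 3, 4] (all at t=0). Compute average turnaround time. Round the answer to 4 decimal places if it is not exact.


Sort by priority (ascending = highest first):
Order: [(1, 6), (2, 9), (3, 2), (4, 6)]
Completion times:
  Priority 1, burst=6, C=6
  Priority 2, burst=9, C=15
  Priority 3, burst=2, C=17
  Priority 4, burst=6, C=23
Average turnaround = 61/4 = 15.25

15.25


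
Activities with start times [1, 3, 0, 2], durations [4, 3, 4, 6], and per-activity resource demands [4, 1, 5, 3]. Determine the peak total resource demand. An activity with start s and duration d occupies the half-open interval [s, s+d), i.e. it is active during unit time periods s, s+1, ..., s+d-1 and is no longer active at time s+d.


Each activity i is active on [start_i, start_i + duration_i).
Compute total resource usage per time slot:
  t=0: active resources = [5], total = 5
  t=1: active resources = [4, 5], total = 9
  t=2: active resources = [4, 5, 3], total = 12
  t=3: active resources = [4, 1, 5, 3], total = 13
  t=4: active resources = [4, 1, 3], total = 8
  t=5: active resources = [1, 3], total = 4
  t=6: active resources = [3], total = 3
  t=7: active resources = [3], total = 3
Peak resource demand = 13

13


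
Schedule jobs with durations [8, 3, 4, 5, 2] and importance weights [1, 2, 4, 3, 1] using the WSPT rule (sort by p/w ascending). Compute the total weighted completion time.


Compute p/w ratios and sort ascending (WSPT): [(4, 4), (3, 2), (5, 3), (2, 1), (8, 1)]
Compute weighted completion times:
  Job (p=4,w=4): C=4, w*C=4*4=16
  Job (p=3,w=2): C=7, w*C=2*7=14
  Job (p=5,w=3): C=12, w*C=3*12=36
  Job (p=2,w=1): C=14, w*C=1*14=14
  Job (p=8,w=1): C=22, w*C=1*22=22
Total weighted completion time = 102

102


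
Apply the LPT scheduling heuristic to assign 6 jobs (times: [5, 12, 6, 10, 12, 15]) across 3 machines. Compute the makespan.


Sort jobs in decreasing order (LPT): [15, 12, 12, 10, 6, 5]
Assign each job to the least loaded machine:
  Machine 1: jobs [15, 5], load = 20
  Machine 2: jobs [12, 10], load = 22
  Machine 3: jobs [12, 6], load = 18
Makespan = max load = 22

22


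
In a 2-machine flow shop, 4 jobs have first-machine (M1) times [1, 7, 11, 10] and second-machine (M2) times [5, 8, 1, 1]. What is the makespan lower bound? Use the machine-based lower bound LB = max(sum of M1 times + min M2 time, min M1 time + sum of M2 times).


LB1 = sum(M1 times) + min(M2 times) = 29 + 1 = 30
LB2 = min(M1 times) + sum(M2 times) = 1 + 15 = 16
Lower bound = max(LB1, LB2) = max(30, 16) = 30

30


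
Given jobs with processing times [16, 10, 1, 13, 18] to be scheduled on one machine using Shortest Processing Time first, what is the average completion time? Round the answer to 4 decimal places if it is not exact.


Sort jobs by processing time (SPT order): [1, 10, 13, 16, 18]
Compute completion times sequentially:
  Job 1: processing = 1, completes at 1
  Job 2: processing = 10, completes at 11
  Job 3: processing = 13, completes at 24
  Job 4: processing = 16, completes at 40
  Job 5: processing = 18, completes at 58
Sum of completion times = 134
Average completion time = 134/5 = 26.8

26.8


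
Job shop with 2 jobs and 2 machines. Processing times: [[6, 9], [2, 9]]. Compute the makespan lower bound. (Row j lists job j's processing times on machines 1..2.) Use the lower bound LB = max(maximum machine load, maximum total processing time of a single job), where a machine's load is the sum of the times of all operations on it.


Machine loads:
  Machine 1: 6 + 2 = 8
  Machine 2: 9 + 9 = 18
Max machine load = 18
Job totals:
  Job 1: 15
  Job 2: 11
Max job total = 15
Lower bound = max(18, 15) = 18

18


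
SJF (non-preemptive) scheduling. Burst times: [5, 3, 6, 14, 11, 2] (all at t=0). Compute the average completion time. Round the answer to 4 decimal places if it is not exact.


SJF order (ascending): [2, 3, 5, 6, 11, 14]
Completion times:
  Job 1: burst=2, C=2
  Job 2: burst=3, C=5
  Job 3: burst=5, C=10
  Job 4: burst=6, C=16
  Job 5: burst=11, C=27
  Job 6: burst=14, C=41
Average completion = 101/6 = 16.8333

16.8333


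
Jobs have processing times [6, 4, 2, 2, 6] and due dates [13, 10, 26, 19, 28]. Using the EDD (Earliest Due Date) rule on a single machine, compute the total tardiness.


Sort by due date (EDD order): [(4, 10), (6, 13), (2, 19), (2, 26), (6, 28)]
Compute completion times and tardiness:
  Job 1: p=4, d=10, C=4, tardiness=max(0,4-10)=0
  Job 2: p=6, d=13, C=10, tardiness=max(0,10-13)=0
  Job 3: p=2, d=19, C=12, tardiness=max(0,12-19)=0
  Job 4: p=2, d=26, C=14, tardiness=max(0,14-26)=0
  Job 5: p=6, d=28, C=20, tardiness=max(0,20-28)=0
Total tardiness = 0

0


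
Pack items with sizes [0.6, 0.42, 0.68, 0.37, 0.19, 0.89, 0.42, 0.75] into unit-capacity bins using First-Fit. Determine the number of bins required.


Place items sequentially using First-Fit:
  Item 0.6 -> new Bin 1
  Item 0.42 -> new Bin 2
  Item 0.68 -> new Bin 3
  Item 0.37 -> Bin 1 (now 0.97)
  Item 0.19 -> Bin 2 (now 0.61)
  Item 0.89 -> new Bin 4
  Item 0.42 -> new Bin 5
  Item 0.75 -> new Bin 6
Total bins used = 6

6


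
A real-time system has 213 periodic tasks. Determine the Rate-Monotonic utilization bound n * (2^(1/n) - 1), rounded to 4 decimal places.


Compute 2^(1/213) = 1.0032595128
Subtract 1: 1.0032595128 - 1 = 0.0032595128
Multiply by n: 213 * 0.0032595128 = 0.6942762264
Round to 4 dp: 0.6943

0.6943


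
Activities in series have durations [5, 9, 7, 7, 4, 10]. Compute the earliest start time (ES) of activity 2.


Activity 2 starts after activities 1 through 1 complete.
Predecessor durations: [5]
ES = 5 = 5

5


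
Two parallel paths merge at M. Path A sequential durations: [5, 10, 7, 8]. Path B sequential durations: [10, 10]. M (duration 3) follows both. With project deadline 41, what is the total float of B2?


Forward pass: ES(B2) = sum of predecessors on chain B = 10
EF = ES + duration = 10 + 10 = 20
Backward pass: LF(M) = deadline = 41; LS(M) = 41 - 3 = 38
LF(B2) = LS(M) - sum(successors on chain B) = 38 - 0 = 38
LS = LF - duration = 38 - 10 = 28
Total float = LS - ES = 28 - 10 = 18

18


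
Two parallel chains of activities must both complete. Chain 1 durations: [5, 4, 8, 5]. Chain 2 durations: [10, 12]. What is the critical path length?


Path A total = 5 + 4 + 8 + 5 = 22
Path B total = 10 + 12 = 22
Critical path = longest path = max(22, 22) = 22

22


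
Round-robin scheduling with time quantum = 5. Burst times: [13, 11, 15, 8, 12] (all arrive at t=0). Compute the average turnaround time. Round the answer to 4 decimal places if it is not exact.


Time quantum = 5
Execution trace:
  J1 runs 5 units, time = 5
  J2 runs 5 units, time = 10
  J3 runs 5 units, time = 15
  J4 runs 5 units, time = 20
  J5 runs 5 units, time = 25
  J1 runs 5 units, time = 30
  J2 runs 5 units, time = 35
  J3 runs 5 units, time = 40
  J4 runs 3 units, time = 43
  J5 runs 5 units, time = 48
  J1 runs 3 units, time = 51
  J2 runs 1 units, time = 52
  J3 runs 5 units, time = 57
  J5 runs 2 units, time = 59
Finish times: [51, 52, 57, 43, 59]
Average turnaround = 262/5 = 52.4

52.4


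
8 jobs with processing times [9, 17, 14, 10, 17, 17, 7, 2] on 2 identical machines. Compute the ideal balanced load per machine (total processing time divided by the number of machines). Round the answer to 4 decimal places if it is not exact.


Total processing time = 9 + 17 + 14 + 10 + 17 + 17 + 7 + 2 = 93
Number of machines = 2
Ideal balanced load = 93 / 2 = 46.5

46.5


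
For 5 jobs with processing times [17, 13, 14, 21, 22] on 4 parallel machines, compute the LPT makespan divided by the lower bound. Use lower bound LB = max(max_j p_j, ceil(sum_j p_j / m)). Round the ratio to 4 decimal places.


LPT order: [22, 21, 17, 14, 13]
Machine loads after assignment: [22, 21, 17, 27]
LPT makespan = 27
Lower bound = max(max_job, ceil(total/4)) = max(22, 22) = 22
Ratio = 27 / 22 = 1.2273

1.2273


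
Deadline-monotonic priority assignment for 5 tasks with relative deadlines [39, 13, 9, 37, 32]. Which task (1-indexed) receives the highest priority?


Sort tasks by relative deadline (ascending):
  Task 3: deadline = 9
  Task 2: deadline = 13
  Task 5: deadline = 32
  Task 4: deadline = 37
  Task 1: deadline = 39
Priority order (highest first): [3, 2, 5, 4, 1]
Highest priority task = 3

3


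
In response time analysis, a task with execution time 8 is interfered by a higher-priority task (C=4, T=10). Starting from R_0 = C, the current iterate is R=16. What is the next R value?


R_next = C + ceil(R_prev / T_hp) * C_hp
ceil(16 / 10) = ceil(1.6) = 2
Interference = 2 * 4 = 8
R_next = 8 + 8 = 16
R_next = R_prev, so the iteration has converged (response time = 16).

16


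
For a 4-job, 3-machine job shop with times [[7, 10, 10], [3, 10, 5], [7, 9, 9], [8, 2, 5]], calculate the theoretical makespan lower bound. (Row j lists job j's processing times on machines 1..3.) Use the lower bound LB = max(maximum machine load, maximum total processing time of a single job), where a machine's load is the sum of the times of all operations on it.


Machine loads:
  Machine 1: 7 + 3 + 7 + 8 = 25
  Machine 2: 10 + 10 + 9 + 2 = 31
  Machine 3: 10 + 5 + 9 + 5 = 29
Max machine load = 31
Job totals:
  Job 1: 27
  Job 2: 18
  Job 3: 25
  Job 4: 15
Max job total = 27
Lower bound = max(31, 27) = 31

31


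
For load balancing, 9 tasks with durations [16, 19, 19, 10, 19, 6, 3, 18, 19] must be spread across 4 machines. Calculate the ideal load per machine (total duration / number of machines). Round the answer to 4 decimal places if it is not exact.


Total processing time = 16 + 19 + 19 + 10 + 19 + 6 + 3 + 18 + 19 = 129
Number of machines = 4
Ideal balanced load = 129 / 4 = 32.25

32.25


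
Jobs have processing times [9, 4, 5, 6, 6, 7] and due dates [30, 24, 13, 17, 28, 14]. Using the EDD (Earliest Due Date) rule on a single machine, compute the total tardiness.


Sort by due date (EDD order): [(5, 13), (7, 14), (6, 17), (4, 24), (6, 28), (9, 30)]
Compute completion times and tardiness:
  Job 1: p=5, d=13, C=5, tardiness=max(0,5-13)=0
  Job 2: p=7, d=14, C=12, tardiness=max(0,12-14)=0
  Job 3: p=6, d=17, C=18, tardiness=max(0,18-17)=1
  Job 4: p=4, d=24, C=22, tardiness=max(0,22-24)=0
  Job 5: p=6, d=28, C=28, tardiness=max(0,28-28)=0
  Job 6: p=9, d=30, C=37, tardiness=max(0,37-30)=7
Total tardiness = 8

8


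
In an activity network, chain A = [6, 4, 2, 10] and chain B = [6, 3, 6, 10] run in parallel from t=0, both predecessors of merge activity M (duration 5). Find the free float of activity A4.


ES(A4) = sum of predecessors on chain A = 12
EF(A4) = ES + duration = 12 + 10 = 22
Successor of A4 is M. ES(M) = max(sum(A), sum(B)) = max(22, 25) = 25
Free float = ES(successor) - EF(current) = 25 - 22 = 3

3


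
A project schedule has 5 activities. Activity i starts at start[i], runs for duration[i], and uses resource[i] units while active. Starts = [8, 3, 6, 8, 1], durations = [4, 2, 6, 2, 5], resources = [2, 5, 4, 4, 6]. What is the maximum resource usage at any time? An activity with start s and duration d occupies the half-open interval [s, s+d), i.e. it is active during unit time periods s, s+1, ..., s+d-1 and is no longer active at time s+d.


Each activity i is active on [start_i, start_i + duration_i).
Compute total resource usage per time slot:
  t=0: active resources = [], total = 0
  t=1: active resources = [6], total = 6
  t=2: active resources = [6], total = 6
  t=3: active resources = [5, 6], total = 11
  t=4: active resources = [5, 6], total = 11
  t=5: active resources = [6], total = 6
  t=6: active resources = [4], total = 4
  t=7: active resources = [4], total = 4
  t=8: active resources = [2, 4, 4], total = 10
  t=9: active resources = [2, 4, 4], total = 10
  t=10: active resources = [2, 4], total = 6
  t=11: active resources = [2, 4], total = 6
Peak resource demand = 11

11


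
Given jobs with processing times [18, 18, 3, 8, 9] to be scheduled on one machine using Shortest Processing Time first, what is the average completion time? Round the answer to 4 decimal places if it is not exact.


Sort jobs by processing time (SPT order): [3, 8, 9, 18, 18]
Compute completion times sequentially:
  Job 1: processing = 3, completes at 3
  Job 2: processing = 8, completes at 11
  Job 3: processing = 9, completes at 20
  Job 4: processing = 18, completes at 38
  Job 5: processing = 18, completes at 56
Sum of completion times = 128
Average completion time = 128/5 = 25.6

25.6


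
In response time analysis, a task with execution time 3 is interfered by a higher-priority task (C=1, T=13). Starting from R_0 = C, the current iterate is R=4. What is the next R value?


R_next = C + ceil(R_prev / T_hp) * C_hp
ceil(4 / 13) = ceil(0.3077) = 1
Interference = 1 * 1 = 1
R_next = 3 + 1 = 4
R_next = R_prev, so the iteration has converged (response time = 4).

4


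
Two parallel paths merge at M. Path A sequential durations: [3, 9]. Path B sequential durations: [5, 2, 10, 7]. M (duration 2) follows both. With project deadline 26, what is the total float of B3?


Forward pass: ES(B3) = sum of predecessors on chain B = 7
EF = ES + duration = 7 + 10 = 17
Backward pass: LF(M) = deadline = 26; LS(M) = 26 - 2 = 24
LF(B3) = LS(M) - sum(successors on chain B) = 24 - 7 = 17
LS = LF - duration = 17 - 10 = 7
Total float = LS - ES = 7 - 7 = 0

0


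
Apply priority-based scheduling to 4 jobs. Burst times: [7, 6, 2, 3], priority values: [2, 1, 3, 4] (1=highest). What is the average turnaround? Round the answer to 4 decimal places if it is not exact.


Sort by priority (ascending = highest first):
Order: [(1, 6), (2, 7), (3, 2), (4, 3)]
Completion times:
  Priority 1, burst=6, C=6
  Priority 2, burst=7, C=13
  Priority 3, burst=2, C=15
  Priority 4, burst=3, C=18
Average turnaround = 52/4 = 13.0

13.0


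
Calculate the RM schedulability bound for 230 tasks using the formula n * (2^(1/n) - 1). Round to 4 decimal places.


Compute 2^(1/230) = 1.0030182291
Subtract 1: 1.0030182291 - 1 = 0.0030182291
Multiply by n: 230 * 0.0030182291 = 0.6941926930
Round to 4 dp: 0.6942

0.6942


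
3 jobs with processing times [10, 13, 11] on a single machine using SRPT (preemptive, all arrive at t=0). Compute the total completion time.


Since all jobs arrive at t=0, SRPT equals SPT ordering.
SPT order: [10, 11, 13]
Completion times:
  Job 1: p=10, C=10
  Job 2: p=11, C=21
  Job 3: p=13, C=34
Total completion time = 10 + 21 + 34 = 65

65


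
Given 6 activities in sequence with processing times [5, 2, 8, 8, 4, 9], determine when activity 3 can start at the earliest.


Activity 3 starts after activities 1 through 2 complete.
Predecessor durations: [5, 2]
ES = 5 + 2 = 7

7


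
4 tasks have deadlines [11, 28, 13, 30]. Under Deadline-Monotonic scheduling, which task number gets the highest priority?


Sort tasks by relative deadline (ascending):
  Task 1: deadline = 11
  Task 3: deadline = 13
  Task 2: deadline = 28
  Task 4: deadline = 30
Priority order (highest first): [1, 3, 2, 4]
Highest priority task = 1

1


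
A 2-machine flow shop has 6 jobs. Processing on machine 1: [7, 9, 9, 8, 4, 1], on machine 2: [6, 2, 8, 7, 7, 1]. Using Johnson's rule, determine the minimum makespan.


Apply Johnson's rule:
  Group 1 (a <= b): [(6, 1, 1), (5, 4, 7)]
  Group 2 (a > b): [(3, 9, 8), (4, 8, 7), (1, 7, 6), (2, 9, 2)]
Optimal job order: [6, 5, 3, 4, 1, 2]
Schedule:
  Job 6: M1 done at 1, M2 done at 2
  Job 5: M1 done at 5, M2 done at 12
  Job 3: M1 done at 14, M2 done at 22
  Job 4: M1 done at 22, M2 done at 29
  Job 1: M1 done at 29, M2 done at 35
  Job 2: M1 done at 38, M2 done at 40
Makespan = 40

40


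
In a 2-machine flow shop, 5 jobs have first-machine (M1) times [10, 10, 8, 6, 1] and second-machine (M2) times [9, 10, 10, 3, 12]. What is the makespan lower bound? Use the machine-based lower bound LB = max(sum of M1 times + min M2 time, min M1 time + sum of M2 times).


LB1 = sum(M1 times) + min(M2 times) = 35 + 3 = 38
LB2 = min(M1 times) + sum(M2 times) = 1 + 44 = 45
Lower bound = max(LB1, LB2) = max(38, 45) = 45

45


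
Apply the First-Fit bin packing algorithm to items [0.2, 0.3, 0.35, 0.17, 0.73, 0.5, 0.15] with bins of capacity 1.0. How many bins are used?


Place items sequentially using First-Fit:
  Item 0.2 -> new Bin 1
  Item 0.3 -> Bin 1 (now 0.5)
  Item 0.35 -> Bin 1 (now 0.85)
  Item 0.17 -> new Bin 2
  Item 0.73 -> Bin 2 (now 0.9)
  Item 0.5 -> new Bin 3
  Item 0.15 -> Bin 1 (now 1.0)
Total bins used = 3

3


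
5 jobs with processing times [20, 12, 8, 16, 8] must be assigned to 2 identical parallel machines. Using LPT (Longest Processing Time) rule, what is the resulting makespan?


Sort jobs in decreasing order (LPT): [20, 16, 12, 8, 8]
Assign each job to the least loaded machine:
  Machine 1: jobs [20, 8, 8], load = 36
  Machine 2: jobs [16, 12], load = 28
Makespan = max load = 36

36


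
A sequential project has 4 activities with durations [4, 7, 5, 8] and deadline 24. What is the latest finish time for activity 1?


LF(activity 1) = deadline - sum of successor durations
Successors: activities 2 through 4 with durations [7, 5, 8]
Sum of successor durations = 20
LF = 24 - 20 = 4

4


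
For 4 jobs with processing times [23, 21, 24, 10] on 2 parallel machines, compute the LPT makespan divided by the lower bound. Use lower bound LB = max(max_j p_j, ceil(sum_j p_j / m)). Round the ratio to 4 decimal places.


LPT order: [24, 23, 21, 10]
Machine loads after assignment: [34, 44]
LPT makespan = 44
Lower bound = max(max_job, ceil(total/2)) = max(24, 39) = 39
Ratio = 44 / 39 = 1.1282

1.1282


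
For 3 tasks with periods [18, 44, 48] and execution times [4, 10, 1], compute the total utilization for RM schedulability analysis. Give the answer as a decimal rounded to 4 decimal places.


Compute individual utilizations (exact fractions):
  Task 1: C/T = 4/18 = 2/9 (approx. 0.2222)
  Task 2: C/T = 10/44 = 5/22 (approx. 0.2273)
  Task 3: C/T = 1/48 (approx. 0.0208)
Total utilization U = 2/9 + 5/22 + 1/48 = 745/1584
Rounded to 4 decimal places: U = 0.4703
RM (Liu & Layland) bound for 3 tasks = 0.779763; compare with U = 745/1584 (approx. 0.470328)
U <= bound, so schedulable by RM sufficient condition.

0.4703


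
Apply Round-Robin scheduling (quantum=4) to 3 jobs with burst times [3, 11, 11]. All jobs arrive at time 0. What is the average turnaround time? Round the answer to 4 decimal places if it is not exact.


Time quantum = 4
Execution trace:
  J1 runs 3 units, time = 3
  J2 runs 4 units, time = 7
  J3 runs 4 units, time = 11
  J2 runs 4 units, time = 15
  J3 runs 4 units, time = 19
  J2 runs 3 units, time = 22
  J3 runs 3 units, time = 25
Finish times: [3, 22, 25]
Average turnaround = 50/3 = 16.6667

16.6667


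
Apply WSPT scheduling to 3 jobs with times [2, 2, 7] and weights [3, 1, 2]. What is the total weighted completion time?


Compute p/w ratios and sort ascending (WSPT): [(2, 3), (2, 1), (7, 2)]
Compute weighted completion times:
  Job (p=2,w=3): C=2, w*C=3*2=6
  Job (p=2,w=1): C=4, w*C=1*4=4
  Job (p=7,w=2): C=11, w*C=2*11=22
Total weighted completion time = 32

32


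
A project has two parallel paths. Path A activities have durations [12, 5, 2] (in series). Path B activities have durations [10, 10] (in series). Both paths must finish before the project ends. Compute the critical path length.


Path A total = 12 + 5 + 2 = 19
Path B total = 10 + 10 = 20
Critical path = longest path = max(19, 20) = 20

20


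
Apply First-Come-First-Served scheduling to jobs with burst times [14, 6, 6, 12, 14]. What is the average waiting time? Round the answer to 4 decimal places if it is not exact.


FCFS order (as given): [14, 6, 6, 12, 14]
Waiting times:
  Job 1: wait = 0
  Job 2: wait = 14
  Job 3: wait = 20
  Job 4: wait = 26
  Job 5: wait = 38
Sum of waiting times = 98
Average waiting time = 98/5 = 19.6

19.6


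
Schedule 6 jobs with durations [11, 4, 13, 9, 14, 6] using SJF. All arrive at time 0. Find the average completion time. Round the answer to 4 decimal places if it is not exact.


SJF order (ascending): [4, 6, 9, 11, 13, 14]
Completion times:
  Job 1: burst=4, C=4
  Job 2: burst=6, C=10
  Job 3: burst=9, C=19
  Job 4: burst=11, C=30
  Job 5: burst=13, C=43
  Job 6: burst=14, C=57
Average completion = 163/6 = 27.1667

27.1667


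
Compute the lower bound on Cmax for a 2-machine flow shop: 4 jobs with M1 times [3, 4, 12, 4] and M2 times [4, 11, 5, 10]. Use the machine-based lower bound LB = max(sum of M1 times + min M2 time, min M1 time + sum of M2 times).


LB1 = sum(M1 times) + min(M2 times) = 23 + 4 = 27
LB2 = min(M1 times) + sum(M2 times) = 3 + 30 = 33
Lower bound = max(LB1, LB2) = max(27, 33) = 33

33


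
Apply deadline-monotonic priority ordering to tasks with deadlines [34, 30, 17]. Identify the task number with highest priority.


Sort tasks by relative deadline (ascending):
  Task 3: deadline = 17
  Task 2: deadline = 30
  Task 1: deadline = 34
Priority order (highest first): [3, 2, 1]
Highest priority task = 3

3


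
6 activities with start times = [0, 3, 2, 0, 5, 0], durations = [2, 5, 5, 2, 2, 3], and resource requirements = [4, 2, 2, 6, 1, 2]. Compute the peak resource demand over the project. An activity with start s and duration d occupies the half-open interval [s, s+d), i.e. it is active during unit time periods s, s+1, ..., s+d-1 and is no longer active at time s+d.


Each activity i is active on [start_i, start_i + duration_i).
Compute total resource usage per time slot:
  t=0: active resources = [4, 6, 2], total = 12
  t=1: active resources = [4, 6, 2], total = 12
  t=2: active resources = [2, 2], total = 4
  t=3: active resources = [2, 2], total = 4
  t=4: active resources = [2, 2], total = 4
  t=5: active resources = [2, 2, 1], total = 5
  t=6: active resources = [2, 2, 1], total = 5
  t=7: active resources = [2], total = 2
Peak resource demand = 12

12


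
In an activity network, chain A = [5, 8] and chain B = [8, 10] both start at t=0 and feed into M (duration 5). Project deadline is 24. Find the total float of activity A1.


Forward pass: ES(A1) = sum of predecessors on chain A = 0
EF = ES + duration = 0 + 5 = 5
Backward pass: LF(M) = deadline = 24; LS(M) = 24 - 5 = 19
LF(A1) = LS(M) - sum(successors on chain A) = 19 - 8 = 11
LS = LF - duration = 11 - 5 = 6
Total float = LS - ES = 6 - 0 = 6

6


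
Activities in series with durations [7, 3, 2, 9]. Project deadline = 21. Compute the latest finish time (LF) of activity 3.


LF(activity 3) = deadline - sum of successor durations
Successors: activities 4 through 4 with durations [9]
Sum of successor durations = 9
LF = 21 - 9 = 12

12


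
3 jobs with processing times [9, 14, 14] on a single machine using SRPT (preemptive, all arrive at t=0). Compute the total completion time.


Since all jobs arrive at t=0, SRPT equals SPT ordering.
SPT order: [9, 14, 14]
Completion times:
  Job 1: p=9, C=9
  Job 2: p=14, C=23
  Job 3: p=14, C=37
Total completion time = 9 + 23 + 37 = 69

69


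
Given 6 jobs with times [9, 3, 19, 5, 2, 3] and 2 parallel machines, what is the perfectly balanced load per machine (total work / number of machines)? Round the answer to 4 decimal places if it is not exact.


Total processing time = 9 + 3 + 19 + 5 + 2 + 3 = 41
Number of machines = 2
Ideal balanced load = 41 / 2 = 20.5

20.5


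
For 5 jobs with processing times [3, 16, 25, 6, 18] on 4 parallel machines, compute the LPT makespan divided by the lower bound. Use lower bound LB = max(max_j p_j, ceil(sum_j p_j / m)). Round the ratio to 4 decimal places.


LPT order: [25, 18, 16, 6, 3]
Machine loads after assignment: [25, 18, 16, 9]
LPT makespan = 25
Lower bound = max(max_job, ceil(total/4)) = max(25, 17) = 25
Ratio = 25 / 25 = 1.0

1.0


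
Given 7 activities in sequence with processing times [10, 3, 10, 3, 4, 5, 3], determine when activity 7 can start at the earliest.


Activity 7 starts after activities 1 through 6 complete.
Predecessor durations: [10, 3, 10, 3, 4, 5]
ES = 10 + 3 + 10 + 3 + 4 + 5 = 35

35


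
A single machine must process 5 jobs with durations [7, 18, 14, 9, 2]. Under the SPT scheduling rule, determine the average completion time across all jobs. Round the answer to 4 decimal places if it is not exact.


Sort jobs by processing time (SPT order): [2, 7, 9, 14, 18]
Compute completion times sequentially:
  Job 1: processing = 2, completes at 2
  Job 2: processing = 7, completes at 9
  Job 3: processing = 9, completes at 18
  Job 4: processing = 14, completes at 32
  Job 5: processing = 18, completes at 50
Sum of completion times = 111
Average completion time = 111/5 = 22.2

22.2


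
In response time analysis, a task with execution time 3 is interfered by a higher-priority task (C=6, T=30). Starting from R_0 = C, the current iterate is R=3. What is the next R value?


R_next = C + ceil(R_prev / T_hp) * C_hp
ceil(3 / 30) = ceil(0.1) = 1
Interference = 1 * 6 = 6
R_next = 3 + 6 = 9

9


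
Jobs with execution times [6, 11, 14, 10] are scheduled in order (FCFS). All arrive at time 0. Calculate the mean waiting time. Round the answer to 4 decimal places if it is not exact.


FCFS order (as given): [6, 11, 14, 10]
Waiting times:
  Job 1: wait = 0
  Job 2: wait = 6
  Job 3: wait = 17
  Job 4: wait = 31
Sum of waiting times = 54
Average waiting time = 54/4 = 13.5

13.5


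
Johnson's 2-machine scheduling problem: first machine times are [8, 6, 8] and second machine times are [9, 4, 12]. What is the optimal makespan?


Apply Johnson's rule:
  Group 1 (a <= b): [(1, 8, 9), (3, 8, 12)]
  Group 2 (a > b): [(2, 6, 4)]
Optimal job order: [1, 3, 2]
Schedule:
  Job 1: M1 done at 8, M2 done at 17
  Job 3: M1 done at 16, M2 done at 29
  Job 2: M1 done at 22, M2 done at 33
Makespan = 33

33


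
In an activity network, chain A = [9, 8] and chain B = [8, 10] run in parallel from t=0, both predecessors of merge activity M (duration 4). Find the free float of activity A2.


ES(A2) = sum of predecessors on chain A = 9
EF(A2) = ES + duration = 9 + 8 = 17
Successor of A2 is M. ES(M) = max(sum(A), sum(B)) = max(17, 18) = 18
Free float = ES(successor) - EF(current) = 18 - 17 = 1

1


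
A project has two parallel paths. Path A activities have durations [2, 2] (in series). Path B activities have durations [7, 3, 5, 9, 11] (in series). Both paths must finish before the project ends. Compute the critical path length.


Path A total = 2 + 2 = 4
Path B total = 7 + 3 + 5 + 9 + 11 = 35
Critical path = longest path = max(4, 35) = 35

35


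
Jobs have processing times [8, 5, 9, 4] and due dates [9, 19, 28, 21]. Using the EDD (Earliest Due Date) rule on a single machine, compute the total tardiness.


Sort by due date (EDD order): [(8, 9), (5, 19), (4, 21), (9, 28)]
Compute completion times and tardiness:
  Job 1: p=8, d=9, C=8, tardiness=max(0,8-9)=0
  Job 2: p=5, d=19, C=13, tardiness=max(0,13-19)=0
  Job 3: p=4, d=21, C=17, tardiness=max(0,17-21)=0
  Job 4: p=9, d=28, C=26, tardiness=max(0,26-28)=0
Total tardiness = 0

0


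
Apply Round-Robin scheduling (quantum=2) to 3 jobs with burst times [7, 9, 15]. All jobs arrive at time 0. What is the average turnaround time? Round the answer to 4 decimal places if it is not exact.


Time quantum = 2
Execution trace:
  J1 runs 2 units, time = 2
  J2 runs 2 units, time = 4
  J3 runs 2 units, time = 6
  J1 runs 2 units, time = 8
  J2 runs 2 units, time = 10
  J3 runs 2 units, time = 12
  J1 runs 2 units, time = 14
  J2 runs 2 units, time = 16
  J3 runs 2 units, time = 18
  J1 runs 1 units, time = 19
  J2 runs 2 units, time = 21
  J3 runs 2 units, time = 23
  J2 runs 1 units, time = 24
  J3 runs 2 units, time = 26
  J3 runs 2 units, time = 28
  J3 runs 2 units, time = 30
  J3 runs 1 units, time = 31
Finish times: [19, 24, 31]
Average turnaround = 74/3 = 24.6667

24.6667


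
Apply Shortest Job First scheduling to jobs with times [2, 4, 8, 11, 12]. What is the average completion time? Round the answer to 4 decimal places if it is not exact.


SJF order (ascending): [2, 4, 8, 11, 12]
Completion times:
  Job 1: burst=2, C=2
  Job 2: burst=4, C=6
  Job 3: burst=8, C=14
  Job 4: burst=11, C=25
  Job 5: burst=12, C=37
Average completion = 84/5 = 16.8

16.8


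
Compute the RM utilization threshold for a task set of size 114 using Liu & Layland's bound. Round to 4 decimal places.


Compute 2^(1/114) = 1.0060987606
Subtract 1: 1.0060987606 - 1 = 0.0060987606
Multiply by n: 114 * 0.0060987606 = 0.6952587084
Round to 4 dp: 0.6953

0.6953


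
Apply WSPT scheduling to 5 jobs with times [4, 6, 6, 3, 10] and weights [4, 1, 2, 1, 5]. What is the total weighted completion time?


Compute p/w ratios and sort ascending (WSPT): [(4, 4), (10, 5), (6, 2), (3, 1), (6, 1)]
Compute weighted completion times:
  Job (p=4,w=4): C=4, w*C=4*4=16
  Job (p=10,w=5): C=14, w*C=5*14=70
  Job (p=6,w=2): C=20, w*C=2*20=40
  Job (p=3,w=1): C=23, w*C=1*23=23
  Job (p=6,w=1): C=29, w*C=1*29=29
Total weighted completion time = 178

178


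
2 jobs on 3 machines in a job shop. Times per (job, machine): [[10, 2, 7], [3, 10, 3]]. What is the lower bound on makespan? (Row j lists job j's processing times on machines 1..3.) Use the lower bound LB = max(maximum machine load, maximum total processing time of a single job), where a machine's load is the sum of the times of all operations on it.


Machine loads:
  Machine 1: 10 + 3 = 13
  Machine 2: 2 + 10 = 12
  Machine 3: 7 + 3 = 10
Max machine load = 13
Job totals:
  Job 1: 19
  Job 2: 16
Max job total = 19
Lower bound = max(13, 19) = 19

19


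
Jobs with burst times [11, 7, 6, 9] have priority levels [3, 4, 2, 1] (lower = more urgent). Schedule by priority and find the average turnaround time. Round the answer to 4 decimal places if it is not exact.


Sort by priority (ascending = highest first):
Order: [(1, 9), (2, 6), (3, 11), (4, 7)]
Completion times:
  Priority 1, burst=9, C=9
  Priority 2, burst=6, C=15
  Priority 3, burst=11, C=26
  Priority 4, burst=7, C=33
Average turnaround = 83/4 = 20.75

20.75


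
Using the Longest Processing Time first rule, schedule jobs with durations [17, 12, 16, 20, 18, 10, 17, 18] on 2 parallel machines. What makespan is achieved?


Sort jobs in decreasing order (LPT): [20, 18, 18, 17, 17, 16, 12, 10]
Assign each job to the least loaded machine:
  Machine 1: jobs [20, 17, 16, 12], load = 65
  Machine 2: jobs [18, 18, 17, 10], load = 63
Makespan = max load = 65

65


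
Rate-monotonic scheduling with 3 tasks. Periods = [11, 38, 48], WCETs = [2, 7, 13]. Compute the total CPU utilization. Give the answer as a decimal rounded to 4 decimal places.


Compute individual utilizations (exact fractions):
  Task 1: C/T = 2/11 (approx. 0.1818)
  Task 2: C/T = 7/38 (approx. 0.1842)
  Task 3: C/T = 13/48 (approx. 0.2708)
Total utilization U = 2/11 + 7/38 + 13/48 = 6389/10032
Rounded to 4 decimal places: U = 0.6369
RM (Liu & Layland) bound for 3 tasks = 0.779763; compare with U = 6389/10032 (approx. 0.636862)
U <= bound, so schedulable by RM sufficient condition.

0.6369


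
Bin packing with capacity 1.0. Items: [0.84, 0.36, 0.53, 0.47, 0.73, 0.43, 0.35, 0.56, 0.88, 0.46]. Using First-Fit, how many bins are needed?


Place items sequentially using First-Fit:
  Item 0.84 -> new Bin 1
  Item 0.36 -> new Bin 2
  Item 0.53 -> Bin 2 (now 0.89)
  Item 0.47 -> new Bin 3
  Item 0.73 -> new Bin 4
  Item 0.43 -> Bin 3 (now 0.9)
  Item 0.35 -> new Bin 5
  Item 0.56 -> Bin 5 (now 0.91)
  Item 0.88 -> new Bin 6
  Item 0.46 -> new Bin 7
Total bins used = 7

7


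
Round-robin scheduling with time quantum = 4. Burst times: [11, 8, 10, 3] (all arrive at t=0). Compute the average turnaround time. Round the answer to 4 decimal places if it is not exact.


Time quantum = 4
Execution trace:
  J1 runs 4 units, time = 4
  J2 runs 4 units, time = 8
  J3 runs 4 units, time = 12
  J4 runs 3 units, time = 15
  J1 runs 4 units, time = 19
  J2 runs 4 units, time = 23
  J3 runs 4 units, time = 27
  J1 runs 3 units, time = 30
  J3 runs 2 units, time = 32
Finish times: [30, 23, 32, 15]
Average turnaround = 100/4 = 25.0

25.0


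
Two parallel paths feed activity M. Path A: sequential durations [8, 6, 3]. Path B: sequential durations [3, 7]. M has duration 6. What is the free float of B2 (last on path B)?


ES(B2) = sum of predecessors on chain B = 3
EF(B2) = ES + duration = 3 + 7 = 10
Successor of B2 is M. ES(M) = max(sum(A), sum(B)) = max(17, 10) = 17
Free float = ES(successor) - EF(current) = 17 - 10 = 7

7
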